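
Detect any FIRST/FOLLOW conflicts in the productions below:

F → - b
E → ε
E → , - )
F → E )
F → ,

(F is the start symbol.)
A FIRST/FOLLOW conflict occurs when a non-terminal N has a nullable alternative N → β (β ⇒* ε) and another alternative N → α with FIRST(α) ∩ FOLLOW(N) ≠ ∅: on such a lookahead the parser cannot decide between expanding α and letting N vanish via β.

Nullable non-terminals: E.

E: nullable alternative(s) E → ε; FOLLOW(E) = { ')' }
  E → ε: FIRST \ {ε} = { } — this is the only nullable alternative, skip
  E → , - ): FIRST \ {ε} = { ',' } — disjoint from FOLLOW(E)

F has no nullable alternative, so no FIRST/FOLLOW check is needed there.

No FIRST/FOLLOW conflicts found.

Answer: No FIRST/FOLLOW conflicts.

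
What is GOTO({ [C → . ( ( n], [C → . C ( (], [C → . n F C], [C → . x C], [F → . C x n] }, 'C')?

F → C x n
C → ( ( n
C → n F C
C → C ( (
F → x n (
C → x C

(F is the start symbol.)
GOTO(I, 'C') = CLOSURE({ [A → αX.β] : [A → α.Xβ] ∈ I, X = 'C' })

Items with dot before 'C', with the dot advanced:
  [C → . C ( (] → [C → C . ( (]
  [F → . C x n] → [F → C . x n]
Closure adds nothing (no advanced item has the dot before a non-terminal).

GOTO = { [C → C . ( (], [F → C . x n] }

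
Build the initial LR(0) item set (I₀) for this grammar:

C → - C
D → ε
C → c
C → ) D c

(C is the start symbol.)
First, augment the grammar with C' → C
I₀ = CLOSURE({ [C' → . C] }):
  [C' → . C] has the dot before C: add [C → . - C], [C → . c], [C → . ) D c]
No further items can be added.

I₀ = { [C → . ) D c], [C → . - C], [C → . c], [C' → . C] }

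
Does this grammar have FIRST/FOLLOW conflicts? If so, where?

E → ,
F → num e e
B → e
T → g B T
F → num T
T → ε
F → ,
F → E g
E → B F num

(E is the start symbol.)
Nullable non-terminals: T.

T: nullable alternative(s) T → ε; FOLLOW(T) = { 'num' }
  T → g B T: FIRST \ {ε} = { 'g' } — disjoint from FOLLOW(T)
  T → ε: FIRST \ {ε} = { } — this is the only nullable alternative, skip

B, E, F have no nullable alternative, so no FIRST/FOLLOW check is needed there.

No FIRST/FOLLOW conflicts found.

Answer: No FIRST/FOLLOW conflicts.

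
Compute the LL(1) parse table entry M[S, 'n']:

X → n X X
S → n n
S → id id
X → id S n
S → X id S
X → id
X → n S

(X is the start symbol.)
S → n n, S → X id S

To find M[S, 'n'], we find productions for S where 'n' is in the predict set (PREDICT(N → α) = (FIRST(α) \ {ε}) ∪ (FOLLOW(N) if α ⇒* ε)).

Relevant sets:
  FIRST(X) = { 'id', 'n' }

S → n n: PREDICT = { 'n' }
  'n' is in predict set, so this production goes in M[S, 'n']
S → id id: PREDICT = { 'id' }
S → X id S: PREDICT = { 'id', 'n' }
  'n' is in predict set, so this production goes in M[S, 'n']

M[S, 'n'] = S → n n, S → X id S  (a multiply-defined cell — the grammar is not LL(1))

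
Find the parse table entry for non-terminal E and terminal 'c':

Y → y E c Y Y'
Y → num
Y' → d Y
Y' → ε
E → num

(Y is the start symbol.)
To find M[E, 'c'], we find productions for E where 'c' is in the predict set (PREDICT(N → α) = (FIRST(α) \ {ε}) ∪ (FOLLOW(N) if α ⇒* ε)).

E → num: PREDICT = { 'num' }

M[E, 'c'] is empty (no production applies)

Answer: Empty (error entry)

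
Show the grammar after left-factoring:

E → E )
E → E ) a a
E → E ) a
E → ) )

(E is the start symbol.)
E → E ) E'
E' → ε
E' → a E''
E'' → a
E'' → ε
E → ) )

Left-factoring transforms A → αβ₁ | αβ₂ into A → αA' and A' → β₁ | β₂
(α is the longest common prefix among the alternatives). Repeat until
no nonterminal has two alternatives with a common prefix.

Round 1: E has alternatives sharing prefix 'E )'. Introduce E': E → E ) E'
  Add: E' → ε
  Add: E' → a a
  Add: E' → a

Round 2: E' has alternatives sharing prefix 'a'. Introduce E'': E' → a E''
  Add: E'' → a
  Add: E'' → ε

No remaining common prefixes — done.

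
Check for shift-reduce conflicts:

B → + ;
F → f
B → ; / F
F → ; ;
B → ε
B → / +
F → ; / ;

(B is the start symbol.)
Yes — I0: [B → .] vs [B → . + ;]

A shift-reduce conflict occurs when an LR(0) state has both:
  - a complete (reduce) item [A → α .] (dot at the end), and
  - a shift item [B → β . c γ] (dot before a terminal).

Augment with B' → B and build the canonical LR(0) collection (I0 = CLOSURE({[B' → . B]}), then GOTO on every symbol after a dot until no new states appear). It has 14 states:
  I0: { [B → . + ;], [B → . / +], [B → . ; / F], [B → .], [B' → . B] }  — shift, reduce
  I1: { [B → + . ;] }  — shift
  I2: { [B → / . +] }  — shift
  I3: { [B → ; . / F] }  — shift
  I4: { [B' → B .] }  — accept
  I5: { [B → ; / . F], [F → . ; / ;], [F → . ; ;], [F → . f] }  — shift
  I6: { [F → ; . / ;], [F → ; . ;] }  — shift
  I7: { [B → ; / F .] }  — reduce
  I8: { [F → f .] }  — reduce
  I9: { [F → ; / . ;] }  — shift
  I10: { [F → ; ; .] }  — reduce
  I11: { [F → ; / ; .] }  — reduce
  I12: { [B → / + .] }  — reduce
  I13: { [B → + ; .] }  — reduce

I0 contains reduce item [B → .] and shift items [B → . + ;], [B → . / +], [B → . ; / F] — shift-reduce conflict.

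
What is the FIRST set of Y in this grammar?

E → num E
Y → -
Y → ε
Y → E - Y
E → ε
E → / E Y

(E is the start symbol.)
{ '-', '/', 'num', ε }

FIRST sets of the other non-terminals involved (by the same procedure, iterated to a fixed point):
  FIRST(E) = { '/', 'num', ε }

From Y → -:
  - '-' is a terminal: add '-' and stop
From Y → ε:
  - ε-production, so ε ∈ FIRST(Y)
From Y → E - Y:
  - E is a non-terminal: add FIRST(E) \ {ε} = { '/', 'num' }
    E is nullable, so continue to the next symbol
  - '-' is a terminal: add '-' and stop

Collecting: FIRST(Y) = { '-', '/', 'num', ε }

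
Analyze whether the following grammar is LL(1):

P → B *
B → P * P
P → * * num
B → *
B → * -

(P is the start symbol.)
Relevant sets:
  FIRST(B) = { '*' }
  FIRST(P) = { '*' }

For P:
  PREDICT(P → B '*') = { '*' }
  PREDICT(P → '*' '*' num) = { '*' }
For B:
  PREDICT(B → P '*' P) = { '*' }
  PREDICT(B → '*') = { '*' }
  PREDICT(B → '*' '-') = { '*' }

Conflict found: Predict set conflict for P: { '*' }
The grammar is NOT LL(1).

Answer: No. Predict set conflict for P: { '*' }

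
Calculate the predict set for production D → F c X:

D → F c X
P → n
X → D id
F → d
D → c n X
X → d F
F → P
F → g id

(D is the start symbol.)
PREDICT(D → F c X) = (FIRST(RHS) \ {ε}) ∪ (FOLLOW(D) if ε ∈ FIRST(RHS), i.e. RHS ⇒* ε)
FIRST(F) = { 'd', 'g', 'n' }
FIRST(F c X) = { 'd', 'g', 'n' }
ε ∉ FIRST(F c X), so FOLLOW(D) is not added.
PREDICT(D → F c X) = { 'd', 'g', 'n' }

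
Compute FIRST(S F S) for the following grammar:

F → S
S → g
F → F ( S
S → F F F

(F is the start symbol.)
FIRST sets of the non-terminals involved (from the grammar, by fixed-point iteration):
  FIRST(S) = { 'g' }

To compute FIRST(S F S), process the symbols left to right:
Symbol S is a non-terminal. Add FIRST(S) \ {ε} = { 'g' }
S is not nullable (ε ∉ FIRST(S)), so stop here.
FIRST(S F S) = { 'g' }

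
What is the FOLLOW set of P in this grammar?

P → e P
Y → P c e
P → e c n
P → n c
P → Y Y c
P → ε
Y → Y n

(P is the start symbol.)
To compute FOLLOW(P), find every occurrence of P on a right-hand side N → α P β: add FIRST(β) \ {ε}, and if β is empty or nullable also add FOLLOW(N). Iterate to a fixed point.

P is the start symbol, so $ ∈ FOLLOW(P).
In P → e P: P is at the end; this adds FOLLOW(P) to itself — nothing new
In Y → P c e: P is followed by c e, add FIRST(c e) \ {ε} = { 'c' }

Taking the union: FOLLOW(P) = { $, 'c' }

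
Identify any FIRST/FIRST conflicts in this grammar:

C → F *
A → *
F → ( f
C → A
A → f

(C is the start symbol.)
FIRST sets of the non-terminals at (or reachable through a nullable prefix from) the front of some alternative:
  FIRST(F) = { '(' }
  FIRST(A) = { '*', 'f' }

Productions for C:
  C → F *: FIRST = { '(' }
  C → A: FIRST = { '*', 'f' }
Productions for A:
  A → *: FIRST = { '*' }
  A → f: FIRST = { 'f' }
F has only one production, so no FIRST/FIRST conflict is possible there.

All alternatives of each non-terminal have pairwise disjoint FIRST sets.

Answer: No FIRST/FIRST conflicts.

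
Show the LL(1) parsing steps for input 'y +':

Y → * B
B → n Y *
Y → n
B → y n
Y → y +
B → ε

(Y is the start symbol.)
Stack is shown with the top on the left.

Stack  Input  Action
--------------------
Y $    y + $  output Y → y +
y + $  y + $  match 'y'
+ $    + $    match '+'
$      $      accept

The string is accepted.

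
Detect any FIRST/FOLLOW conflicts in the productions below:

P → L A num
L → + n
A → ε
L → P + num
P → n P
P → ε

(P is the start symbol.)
A FIRST/FOLLOW conflict occurs when a non-terminal N has a nullable alternative N → β (β ⇒* ε) and another alternative N → α with FIRST(α) ∩ FOLLOW(N) ≠ ∅: on such a lookahead the parser cannot decide between expanding α and letting N vanish via β.

Nullable non-terminals: A, P.
FIRST sets used below: FIRST(L) = { '+', 'n' }
A has a nullable alternative but only one production, so nothing to check.

P: nullable alternative(s) P → ε; FOLLOW(P) = { $, '+' }
  P → L A num: FIRST \ {ε} = { '+', 'n' } — overlaps FOLLOW(P) on { '+' }: CONFLICT
  P → n P: FIRST \ {ε} = { 'n' } — disjoint from FOLLOW(P)
  P → ε: FIRST \ {ε} = { } — this is the only nullable alternative, skip

L has no nullable alternative, so no FIRST/FOLLOW check is needed there.

So the grammar has 1 FIRST/FOLLOW conflict (marked CONFLICT above).

Answer: Yes. P → L A num with FOLLOW(P) on { '+' }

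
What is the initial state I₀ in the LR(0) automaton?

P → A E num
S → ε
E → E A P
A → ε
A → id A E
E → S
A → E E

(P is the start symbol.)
First, augment the grammar with P' → P
I₀ = CLOSURE({ [P' → . P] }):
  [P' → . P] has the dot before P: add [P → . A E num]
  [P → . A E num] has the dot before A: add [A → .], [A → . id A E], [A → . E E]
  [A → . E E] has the dot before E: add [E → . E A P], [E → . S]
  [E → . S] has the dot before S: add [S → .]
No further items can be added.

I₀ = { [A → . E E], [A → . id A E], [A → .], [E → . E A P], [E → . S], [P → . A E num], [P' → . P], [S → .] }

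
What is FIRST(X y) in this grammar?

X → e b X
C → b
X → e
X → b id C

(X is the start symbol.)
{ 'b', 'e' }

FIRST sets of the non-terminals involved (from the grammar, by fixed-point iteration):
  FIRST(X) = { 'b', 'e' }

To compute FIRST(X y), process the symbols left to right:
Symbol X is a non-terminal. Add FIRST(X) \ {ε} = { 'b', 'e' }
X is not nullable (ε ∉ FIRST(X)), so stop here.
FIRST(X y) = { 'b', 'e' }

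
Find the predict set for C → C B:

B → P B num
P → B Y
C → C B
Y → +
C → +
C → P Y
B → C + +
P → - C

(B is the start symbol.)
PREDICT(C → C B) = (FIRST(RHS) \ {ε}) ∪ (FOLLOW(C) if ε ∈ FIRST(RHS), i.e. RHS ⇒* ε)
FIRST(C) = { '+', '-' }
FIRST(C B) = { '+', '-' }
ε ∉ FIRST(C B), so FOLLOW(C) is not added.
PREDICT(C → C B) = { '+', '-' }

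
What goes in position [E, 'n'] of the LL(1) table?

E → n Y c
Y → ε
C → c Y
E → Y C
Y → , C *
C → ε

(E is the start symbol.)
To find M[E, 'n'], we find productions for E where 'n' is in the predict set (PREDICT(N → α) = (FIRST(α) \ {ε}) ∪ (FOLLOW(N) if α ⇒* ε)).

Relevant sets:
  FIRST(Y) = { ',', ε }
  FIRST(C) = { 'c', ε }
  FOLLOW(E) = { $ }

E → n Y c: PREDICT = { 'n' }
  'n' is in predict set, so this production goes in M[E, 'n']
E → Y C: PREDICT = { $, ',', 'c' }

M[E, 'n'] = E → n Y c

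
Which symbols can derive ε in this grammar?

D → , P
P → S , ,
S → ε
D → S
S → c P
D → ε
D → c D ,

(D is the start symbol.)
ε-productions: S → ε, D → ε
So S, D are immediately nullable.
No further non-terminal can be added: every production for the remaining non-terminals contains a terminal or a non-nullable non-terminal.
Nullable = { 'D', 'S' }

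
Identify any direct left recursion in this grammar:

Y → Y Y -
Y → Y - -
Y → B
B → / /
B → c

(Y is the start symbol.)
Yes, Y is left-recursive

Y → Y Y -: LEFT RECURSIVE (starts with Y)
Y → Y - -: LEFT RECURSIVE (starts with Y)
Y → B: starts with B
B → / /: starts with '/'
B → c: starts with c

The grammar has direct left recursion on: Y.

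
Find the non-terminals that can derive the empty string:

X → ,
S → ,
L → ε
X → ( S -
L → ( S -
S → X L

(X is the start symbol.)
{ 'L' }

ε-productions: L → ε
So L is immediately nullable.
No further non-terminal can be added: every production for the remaining non-terminals contains a terminal or a non-nullable non-terminal.
Nullable = { 'L' }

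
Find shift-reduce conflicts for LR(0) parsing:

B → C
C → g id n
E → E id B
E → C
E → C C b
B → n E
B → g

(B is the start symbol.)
A shift-reduce conflict occurs when an LR(0) state has both:
  - a complete (reduce) item [A → α .] (dot at the end), and
  - a shift item [B → β . c γ] (dot before a terminal).

Augment with B' → B and build the canonical LR(0) collection (I0 = CLOSURE({[B' → . B]}), then GOTO on every symbol after a dot until no new states appear). It has 14 states:
  I0: { [B → . C], [B → . g], [B → . n E], [B' → . B], [C → . g id n] }  — shift
  I1: { [B' → B .] }  — accept
  I2: { [B → C .] }  — reduce
  I3: { [B → g .], [C → g . id n] }  — shift, reduce
  I4: { [B → n . E], [C → . g id n], [E → . C C b], [E → . C], [E → . E id B] }  — shift
  I5: { [C → . g id n], [E → C . C b], [E → C .] }  — shift, reduce
  I6: { [B → n E .], [E → E . id B] }  — shift, reduce
  I7: { [C → g . id n] }  — shift
  I8: { [C → g id . n] }  — shift
  I9: { [C → g id n .] }  — reduce
  I10: { [B → . C], [B → . g], [B → . n E], [C → . g id n], [E → E id . B] }  — shift
  I11: { [E → E id B .] }  — reduce
  I12: { [E → C C . b] }  — shift
  I13: { [E → C C b .] }  — reduce

I3 contains reduce item [B → g .] and shift item [C → g . id n] — shift-reduce conflict.
I5 contains reduce item [E → C .] and shift item [C → . g id n] — shift-reduce conflict.
I6 contains reduce item [B → n E .] and shift item [E → E . id B] — shift-reduce conflict.

Answer: Yes — I3: [B → g .] vs [C → g . id n]; I5: [E → C .] vs [C → . g id n]; I6: [B → n E .] vs [E → E . id B]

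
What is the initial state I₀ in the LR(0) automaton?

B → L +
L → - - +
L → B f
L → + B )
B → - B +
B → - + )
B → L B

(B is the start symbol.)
First, augment the grammar with B' → B
I₀ = CLOSURE({ [B' → . B] }):
  [B' → . B] has the dot before B: add [B → . L +], [B → . - B +], [B → . - + )], [B → . L B]
  [B → . L +] has the dot before L: add [L → . - - +], [L → . B f], [L → . + B )]
No further items can be added.

I₀ = { [B → . - + )], [B → . - B +], [B → . L +], [B → . L B], [B' → . B], [L → . + B )], [L → . - - +], [L → . B f] }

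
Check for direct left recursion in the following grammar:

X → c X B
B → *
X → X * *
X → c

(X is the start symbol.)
Yes, X is left-recursive

X → c X B: starts with c
B → *: starts with '*'
X → X * *: LEFT RECURSIVE (starts with X)
X → c: starts with c

The grammar has direct left recursion on: X.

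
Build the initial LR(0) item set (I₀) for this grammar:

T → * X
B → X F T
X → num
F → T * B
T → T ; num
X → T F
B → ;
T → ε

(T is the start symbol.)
First, augment the grammar with T' → T
I₀ = CLOSURE({ [T' → . T] }):
  [T' → . T] has the dot before T: add [T → . * X], [T → . T ; num], [T → .]
No further items can be added.

I₀ = { [T → . * X], [T → . T ; num], [T → .], [T' → . T] }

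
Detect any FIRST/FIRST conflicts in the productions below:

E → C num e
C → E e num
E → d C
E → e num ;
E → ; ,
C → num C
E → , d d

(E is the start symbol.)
A FIRST/FIRST conflict occurs when two productions N → α and N → β for the same non-terminal have FIRST(α) ∩ FIRST(β) ≠ ∅ (with ε ∈ FIRST of a nullable right-hand side, so two nullable alternatives also conflict).

FIRST sets of the non-terminals at (or reachable through a nullable prefix from) the front of some alternative:
  FIRST(C) = { ',', ';', 'd', 'e', 'num' }
  FIRST(E) = { ',', ';', 'd', 'e', 'num' }

Productions for E:
  E → C num e: FIRST = { ',', ';', 'd', 'e', 'num' }
  E → d C: FIRST = { 'd' }
  E → e num ;: FIRST = { 'e' }
  E → ; ,: FIRST = { ';' }
  E → , d d: FIRST = { ',' }
Productions for C:
  C → E e num: FIRST = { ',', ';', 'd', 'e', 'num' }
  C → num C: FIRST = { 'num' }

Conflict for E: E → C num e and E → d C
  Overlap: { 'd' }
Conflict for E: E → C num e and E → e num ;
  Overlap: { 'e' }
Conflict for E: E → C num e and E → ; ,
  Overlap: { ';' }
Conflict for E: E → C num e and E → , d d
  Overlap: { ',' }
Conflict for C: C → E e num and C → num C
  Overlap: { 'num' }

Answer: Yes. E → C num e / E → d C on { 'd' }; E → C num e / E → e num ';' on { 'e' }; E → C num e / E → ';' ',' on { ';' }; E → C num e / E → ',' d d on { ',' }; C → E e num / C → num C on { 'num' }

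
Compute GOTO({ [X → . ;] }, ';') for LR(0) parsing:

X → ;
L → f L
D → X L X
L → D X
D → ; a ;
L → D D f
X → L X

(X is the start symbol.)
{ [X → ; .] }

GOTO(I, ';') = CLOSURE({ [A → αX.β] : [A → α.Xβ] ∈ I, X = ';' })

Items with dot before ';', with the dot advanced:
  [X → . ;] → [X → ; .]
Closure adds nothing (no advanced item has the dot before a non-terminal).

GOTO = { [X → ; .] }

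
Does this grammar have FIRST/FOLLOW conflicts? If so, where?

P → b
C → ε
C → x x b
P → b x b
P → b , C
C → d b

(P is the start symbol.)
No FIRST/FOLLOW conflicts.

A FIRST/FOLLOW conflict occurs when a non-terminal N has a nullable alternative N → β (β ⇒* ε) and another alternative N → α with FIRST(α) ∩ FOLLOW(N) ≠ ∅: on such a lookahead the parser cannot decide between expanding α and letting N vanish via β.

Nullable non-terminals: C.

C: nullable alternative(s) C → ε; FOLLOW(C) = { $ }
  C → ε: FIRST \ {ε} = { } — this is the only nullable alternative, skip
  C → x x b: FIRST \ {ε} = { 'x' } — disjoint from FOLLOW(C)
  C → d b: FIRST \ {ε} = { 'd' } — disjoint from FOLLOW(C)

P has no nullable alternative, so no FIRST/FOLLOW check is needed there.

No FIRST/FOLLOW conflicts found.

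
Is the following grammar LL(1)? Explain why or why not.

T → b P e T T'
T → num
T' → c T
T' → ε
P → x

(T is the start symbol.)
Relevant sets:
  FOLLOW(T') = { $, 'c' }

For T:
  PREDICT(T → b P e T T') = { 'b' }
  PREDICT(T → num) = { 'num' }
For T':
  PREDICT(T' → c T) = { 'c' }
  PREDICT(T' → ε) = { $, 'c' }
P has a single production, so nothing to check there.

Conflict found: Predict set conflict for T': { 'c' }
The grammar is NOT LL(1).

Answer: No. Predict set conflict for T': { 'c' }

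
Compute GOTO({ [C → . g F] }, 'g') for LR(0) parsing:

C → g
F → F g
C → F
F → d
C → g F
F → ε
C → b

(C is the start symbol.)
{ [C → g . F], [F → . F g], [F → . d], [F → .] }

GOTO(I, 'g') = CLOSURE({ [A → αX.β] : [A → α.Xβ] ∈ I, X = 'g' })

Items with dot before 'g', with the dot advanced:
  [C → . g F] → [C → g . F]
Closure of the advanced items:
  [C → g . F] has the dot before F: add [F → . F g], [F → . d], [F → .]

GOTO = { [C → g . F], [F → . F g], [F → . d], [F → .] }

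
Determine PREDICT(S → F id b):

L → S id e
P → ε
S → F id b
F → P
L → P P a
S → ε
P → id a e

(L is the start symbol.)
{ 'id' }

PREDICT(S → F id b) = (FIRST(RHS) \ {ε}) ∪ (FOLLOW(S) if ε ∈ FIRST(RHS), i.e. RHS ⇒* ε)
FIRST(F) = { 'id', ε }
FIRST(F id b) = { 'id' }
ε ∉ FIRST(F id b), so FOLLOW(S) is not added.
PREDICT(S → F id b) = { 'id' }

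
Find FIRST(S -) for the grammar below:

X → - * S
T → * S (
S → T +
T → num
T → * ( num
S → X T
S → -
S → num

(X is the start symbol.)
{ '*', '-', 'num' }

FIRST sets of the non-terminals involved (from the grammar, by fixed-point iteration):
  FIRST(S) = { '*', '-', 'num' }

To compute FIRST(S -), process the symbols left to right:
Symbol S is a non-terminal. Add FIRST(S) \ {ε} = { '*', '-', 'num' }
S is not nullable (ε ∉ FIRST(S)), so stop here.
FIRST(S -) = { '*', '-', 'num' }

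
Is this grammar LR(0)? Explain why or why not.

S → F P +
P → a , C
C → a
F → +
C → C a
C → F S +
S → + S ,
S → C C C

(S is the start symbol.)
Augment with S' → S and build the canonical LR(0) collection (I0 = CLOSURE({[S' → . S]}), then GOTO on every symbol after a dot until no new states appear). It has 21 states:
  I0: { [C → . C a], [C → . F S +], [C → . a], [F → . +], [S → . + S ,], [S → . C C C], [S → . F P +], [S' → . S] }  — shift
  I1: { [C → . C a], [C → . F S +], [C → . a], [F → + .], [F → . +], [S → + . S ,], [S → . + S ,], [S → . C C C], [S → . F P +] }  — shift, reduce
  I2: { [C → . C a], [C → . F S +], [C → . a], [C → C . a], [F → . +], [S → C . C C] }  — shift
  I3: { [C → . C a], [C → . F S +], [C → . a], [C → F . S +], [F → . +], [P → . a , C], [S → . + S ,], [S → . C C C], [S → . F P +], [S → F . P +] }  — shift
  I4: { [S' → S .] }  — accept
  I5: { [C → a .] }  — reduce
  I6: { [S → F P . +] }  — shift
  I7: { [C → F S . +] }  — shift
  I8: { [C → a .], [P → a . , C] }  — shift, reduce
  I9: { [C → . C a], [C → . F S +], [C → . a], [F → . +], [P → a , . C] }  — shift
  I10: { [F → + .] }  — reduce
  I11: { [C → C . a], [P → a , C .] }  — shift, reduce
  I12: { [C → . C a], [C → . F S +], [C → . a], [C → F . S +], [F → . +], [S → . + S ,], [S → . C C C], [S → . F P +] }  — shift
  I13: { [C → C a .] }  — reduce
  I14: { [C → F S + .] }  — reduce
  I15: { [S → F P + .] }  — reduce
  I16: { [C → . C a], [C → . F S +], [C → . a], [C → C . a], [F → . +], [S → C C . C] }  — shift
  I17: { [C → C a .], [C → a .] }  — 2 reduces
  I18: { [C → C . a], [S → C C C .] }  — shift, reduce
  I19: { [S → + S . ,] }  — shift
  I20: { [S → + S , .] }  — reduce

Conflict in state I1:
  Shift-reduce conflict between [F → + .] and [C → . a]
So the grammar is NOT LR(0).

Answer: No. Shift-reduce conflict between [F → + .] and [C → . a]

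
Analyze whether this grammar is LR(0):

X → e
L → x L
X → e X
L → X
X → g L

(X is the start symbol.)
A grammar is LR(0) if no state in the canonical LR(0) collection has:
  - both a shift item (dot before a terminal) and a complete item (shift-reduce conflict), or
  - two or more complete items (reduce-reduce conflict; the accept item [X' → X .] counts as a complete item here).

Augment with X' → X and build the canonical LR(0) collection (I0 = CLOSURE({[X' → . X]}), then GOTO on every symbol after a dot until no new states appear). It has 9 states:
  I0: { [X → . e X], [X → . e], [X → . g L], [X' → . X] }  — shift
  I1: { [X' → X .] }  — accept
  I2: { [X → . e X], [X → . e], [X → . g L], [X → e . X], [X → e .] }  — shift, reduce
  I3: { [L → . X], [L → . x L], [X → . e X], [X → . e], [X → . g L], [X → g . L] }  — shift
  I4: { [X → g L .] }  — reduce
  I5: { [L → X .] }  — reduce
  I6: { [L → . X], [L → . x L], [L → x . L], [X → . e X], [X → . e], [X → . g L] }  — shift
  I7: { [L → x L .] }  — reduce
  I8: { [X → e X .] }  — reduce

Conflict in state I2:
  Shift-reduce conflict between [X → e .] and [X → . e]
So the grammar is NOT LR(0).

Answer: No. Shift-reduce conflict between [X → e .] and [X → . e]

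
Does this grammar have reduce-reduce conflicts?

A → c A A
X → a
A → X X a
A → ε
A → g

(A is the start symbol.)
Augment with A' → A and build the canonical LR(0) collection (I0 = CLOSURE({[A' → . A]}), then GOTO on every symbol after a dot until no new states appear). It has 10 states:
  I0: { [A → . X X a], [A → . c A A], [A → . g], [A → .], [A' → . A], [X → . a] }  — shift, reduce
  I1: { [A' → A .] }  — accept
  I2: { [A → X . X a], [X → . a] }  — shift
  I3: { [X → a .] }  — reduce
  I4: { [A → . X X a], [A → . c A A], [A → . g], [A → .], [A → c . A A], [X → . a] }  — shift, reduce
  I5: { [A → g .] }  — reduce
  I6: { [A → . X X a], [A → . c A A], [A → . g], [A → .], [A → c A . A], [X → . a] }  — shift, reduce
  I7: { [A → c A A .] }  — reduce
  I8: { [A → X X . a] }  — shift
  I9: { [A → X X a .] }  — reduce

No state contains more than one complete item.

Answer: No reduce-reduce conflicts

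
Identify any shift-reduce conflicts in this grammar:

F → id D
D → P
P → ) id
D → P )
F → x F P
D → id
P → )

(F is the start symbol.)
A shift-reduce conflict occurs when an LR(0) state has both:
  - a complete (reduce) item [A → α .] (dot at the end), and
  - a shift item [B → β . c γ] (dot before a terminal).

Augment with F' → F and build the canonical LR(0) collection (I0 = CLOSURE({[F' → . F]}), then GOTO on every symbol after a dot until no new states appear). It has 12 states:
  I0: { [F → . id D], [F → . x F P], [F' → . F] }  — shift
  I1: { [F' → F .] }  — accept
  I2: { [D → . P )], [D → . P], [D → . id], [F → id . D], [P → . ) id], [P → . )] }  — shift
  I3: { [F → . id D], [F → . x F P], [F → x . F P] }  — shift
  I4: { [F → x F . P], [P → . ) id], [P → . )] }  — shift
  I5: { [P → ) . id], [P → ) .] }  — shift, reduce
  I6: { [F → x F P .] }  — reduce
  I7: { [P → ) id .] }  — reduce
  I8: { [F → id D .] }  — reduce
  I9: { [D → P . )], [D → P .] }  — shift, reduce
  I10: { [D → id .] }  — reduce
  I11: { [D → P ) .] }  — reduce

I5 contains reduce item [P → ) .] and shift item [P → ) . id] — shift-reduce conflict.
I9 contains reduce item [D → P .] and shift item [D → P . )] — shift-reduce conflict.

Answer: Yes — I5: [P → ) .] vs [P → ) . id]; I9: [D → P .] vs [D → P . )]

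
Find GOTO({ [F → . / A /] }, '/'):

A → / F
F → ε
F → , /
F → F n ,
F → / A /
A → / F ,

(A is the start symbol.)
{ [A → . / F ,], [A → . / F], [F → / . A /] }

GOTO(I, '/') = CLOSURE({ [A → αX.β] : [A → α.Xβ] ∈ I, X = '/' })

Items with dot before '/', with the dot advanced:
  [F → . / A /] → [F → / . A /]
Closure of the advanced items:
  [F → / . A /] has the dot before A: add [A → . / F], [A → . / F ,]

GOTO = { [A → . / F ,], [A → . / F], [F → / . A /] }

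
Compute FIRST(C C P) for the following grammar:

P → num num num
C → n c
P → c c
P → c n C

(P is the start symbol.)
{ 'n' }

FIRST sets of the non-terminals involved (from the grammar, by fixed-point iteration):
  FIRST(C) = { 'n' }

To compute FIRST(C C P), process the symbols left to right:
Symbol C is a non-terminal. Add FIRST(C) \ {ε} = { 'n' }
C is not nullable (ε ∉ FIRST(C)), so stop here.
FIRST(C C P) = { 'n' }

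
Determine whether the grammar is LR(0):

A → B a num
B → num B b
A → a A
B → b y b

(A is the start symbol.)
A grammar is LR(0) if no state in the canonical LR(0) collection has:
  - both a shift item (dot before a terminal) and a complete item (shift-reduce conflict), or
  - two or more complete items (reduce-reduce conflict; the accept item [A' → A .] counts as a complete item here).

Augment with A' → A and build the canonical LR(0) collection (I0 = CLOSURE({[A' → . A]}), then GOTO on every symbol after a dot until no new states appear). It has 13 states:
  I0: { [A → . B a num], [A → . a A], [A' → . A], [B → . b y b], [B → . num B b] }  — shift
  I1: { [A' → A .] }  — accept
  I2: { [A → B . a num] }  — shift
  I3: { [A → . B a num], [A → . a A], [A → a . A], [B → . b y b], [B → . num B b] }  — shift
  I4: { [B → b . y b] }  — shift
  I5: { [B → . b y b], [B → . num B b], [B → num . B b] }  — shift
  I6: { [B → num B . b] }  — shift
  I7: { [B → num B b .] }  — reduce
  I8: { [B → b y . b] }  — shift
  I9: { [B → b y b .] }  — reduce
  I10: { [A → a A .] }  — reduce
  I11: { [A → B a . num] }  — shift
  I12: { [A → B a num .] }  — reduce

Every state is either a pure shift/goto state or contains exactly one complete item and nothing to shift — no conflicts. The grammar is LR(0).

Answer: Yes, the grammar is LR(0)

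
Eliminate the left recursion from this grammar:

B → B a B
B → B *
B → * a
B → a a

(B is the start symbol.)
B → * a B'
B → a a B'
B' → a B B'
B' → * B'
B' → ε

B is directly left-recursive. The standard transformation for
  A → A α₁ | ... | A α_m | β₁ | ... | β_n
is
  A  → β₁ A' | ... | β_n A'
  A' → α₁ A' | ... | α_m A' | ε

B → * a becomes B → * a B'
B → a a becomes B → a a B'
B → B a B becomes B' → a B B'
B → B * becomes B' → * B'
Add B' → ε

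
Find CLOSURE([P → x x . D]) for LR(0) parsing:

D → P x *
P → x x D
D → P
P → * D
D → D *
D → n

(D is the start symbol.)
To compute CLOSURE, for each item [A → α.Bβ] where B is a non-terminal, add [B → .γ] for all productions B → γ; repeat for the newly added items until nothing changes.

Start with: [P → x x . D]
  [P → x x . D] has the dot before D: add [D → . P x *], [D → . P], [D → . D *], [D → . n]
  [D → . P x *] has the dot before P: add [P → . x x D], [P → . * D]
No further items can be added.

CLOSURE = { [D → . D *], [D → . P x *], [D → . P], [D → . n], [P → . * D], [P → . x x D], [P → x x . D] }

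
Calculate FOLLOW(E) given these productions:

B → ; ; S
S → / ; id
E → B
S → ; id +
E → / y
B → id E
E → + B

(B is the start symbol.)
In B → id E: E is at the end, add FOLLOW(B)

The FOLLOW sets referred to above (computed the same way, to a fixed point):
  FOLLOW(B) = { $ }

Taking the union: FOLLOW(E) = { $ }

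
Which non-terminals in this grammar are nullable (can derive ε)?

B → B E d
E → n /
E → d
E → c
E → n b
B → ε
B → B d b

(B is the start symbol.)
A non-terminal is nullable if it can derive ε (the empty string): either it has an ε-production, or it has a production whose right-hand side consists entirely of nullable non-terminals.

ε-productions: B → ε
So B is immediately nullable.
No further non-terminal can be added: every production for the remaining non-terminals contains a terminal or a non-nullable non-terminal.
Nullable = { 'B' }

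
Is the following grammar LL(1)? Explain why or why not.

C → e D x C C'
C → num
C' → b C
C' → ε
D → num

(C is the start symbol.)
A grammar is LL(1) if for each non-terminal N with multiple productions, the predict sets of those productions are pairwise disjoint, where PREDICT(N → α) = (FIRST(α) \ {ε}) ∪ (FOLLOW(N) if α ⇒* ε).

Relevant sets:
  FOLLOW(C') = { $, 'b' }

For C:
  PREDICT(C → e D x C C') = { 'e' }
  PREDICT(C → num) = { 'num' }
For C':
  PREDICT(C' → b C) = { 'b' }
  PREDICT(C' → ε) = { $, 'b' }
D has a single production, so nothing to check there.

Conflict found: Predict set conflict for C': { 'b' }
The grammar is NOT LL(1).

Answer: No. Predict set conflict for C': { 'b' }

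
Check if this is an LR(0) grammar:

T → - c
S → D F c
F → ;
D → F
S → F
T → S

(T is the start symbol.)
No. Reduce-reduce conflict: [D → F .] and [S → F .]

A grammar is LR(0) if no state in the canonical LR(0) collection has:
  - both a shift item (dot before a terminal) and a complete item (shift-reduce conflict), or
  - two or more complete items (reduce-reduce conflict; the accept item [T' → T .] counts as a complete item here).

Augment with T' → T and build the canonical LR(0) collection (I0 = CLOSURE({[T' → . T]}), then GOTO on every symbol after a dot until no new states appear). It has 10 states:
  I0: { [D → . F], [F → . ;], [S → . D F c], [S → . F], [T → . - c], [T → . S], [T' → . T] }  — shift
  I1: { [T → - . c] }  — shift
  I2: { [F → ; .] }  — reduce
  I3: { [F → . ;], [S → D . F c] }  — shift
  I4: { [D → F .], [S → F .] }  — 2 reduces
  I5: { [T → S .] }  — reduce
  I6: { [T' → T .] }  — accept
  I7: { [S → D F . c] }  — shift
  I8: { [S → D F c .] }  — reduce
  I9: { [T → - c .] }  — reduce

Conflict in state I4:
  Reduce-reduce conflict: [D → F .] and [S → F .]
So the grammar is NOT LR(0).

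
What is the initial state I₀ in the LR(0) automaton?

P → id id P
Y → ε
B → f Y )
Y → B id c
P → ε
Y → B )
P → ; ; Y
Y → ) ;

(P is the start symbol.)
{ [P → . ; ; Y], [P → . id id P], [P → .], [P' → . P] }

First, augment the grammar with P' → P
I₀ = CLOSURE({ [P' → . P] }):
  [P' → . P] has the dot before P: add [P → . id id P], [P → .], [P → . ; ; Y]
No further items can be added.

I₀ = { [P → . ; ; Y], [P → . id id P], [P → .], [P' → . P] }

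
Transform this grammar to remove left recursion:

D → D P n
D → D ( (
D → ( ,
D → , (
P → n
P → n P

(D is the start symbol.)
D is directly left-recursive. The standard transformation for
  A → A α₁ | ... | A α_m | β₁ | ... | β_n
is
  A  → β₁ A' | ... | β_n A'
  A' → α₁ A' | ... | α_m A' | ε

D → ( , becomes D → ( , D'
D → , ( becomes D → , ( D'
D → D P n becomes D' → P n D'
D → D ( ( becomes D' → ( ( D'
Add D' → ε

Productions for other non-terminals are unchanged:
  P → n
  P → n P

Resulting grammar:
D → ( , D'
D → , ( D'
D' → P n D'
D' → ( ( D'
D' → ε
P → n
P → n P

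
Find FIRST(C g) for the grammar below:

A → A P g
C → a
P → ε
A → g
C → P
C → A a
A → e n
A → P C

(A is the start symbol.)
{ 'a', 'e', 'g' }

FIRST sets of the non-terminals involved (from the grammar, by fixed-point iteration):
  FIRST(C) = { 'a', 'e', 'g', ε }

To compute FIRST(C g), process the symbols left to right:
Symbol C is a non-terminal. Add FIRST(C) \ {ε} = { 'a', 'e', 'g' }
C is nullable (ε ∈ FIRST(C)), continue to the next symbol.
Symbol g is a terminal. Add 'g' and stop.
FIRST(C g) = { 'a', 'e', 'g' }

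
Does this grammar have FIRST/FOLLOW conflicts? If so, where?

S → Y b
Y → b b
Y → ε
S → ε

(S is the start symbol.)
Yes. Y → b b with FOLLOW(Y) on { 'b' }

Nullable non-terminals: S, Y.
FIRST sets used below: FIRST(Y) = { 'b', ε }

S: nullable alternative(s) S → ε; FOLLOW(S) = { $ }
  S → Y b: FIRST \ {ε} = { 'b' } — disjoint from FOLLOW(S)
  S → ε: FIRST \ {ε} = { } — this is the only nullable alternative, skip

Y: nullable alternative(s) Y → ε; FOLLOW(Y) = { 'b' }
  Y → b b: FIRST \ {ε} = { 'b' } — overlaps FOLLOW(Y) on { 'b' }: CONFLICT
  Y → ε: FIRST \ {ε} = { } — this is the only nullable alternative, skip

So the grammar has 1 FIRST/FOLLOW conflict (marked CONFLICT above).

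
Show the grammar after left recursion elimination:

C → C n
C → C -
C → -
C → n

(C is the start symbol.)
C is directly left-recursive. The standard transformation for
  A → A α₁ | ... | A α_m | β₁ | ... | β_n
is
  A  → β₁ A' | ... | β_n A'
  A' → α₁ A' | ... | α_m A' | ε

C → - becomes C → - C'
C → n becomes C → n C'
C → C n becomes C' → n C'
C → C - becomes C' → - C'
Add C' → ε

Resulting grammar:
C → - C'
C → n C'
C' → n C'
C' → - C'
C' → ε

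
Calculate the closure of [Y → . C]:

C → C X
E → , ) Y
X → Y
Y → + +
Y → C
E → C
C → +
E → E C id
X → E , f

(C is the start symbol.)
{ [C → . +], [C → . C X], [Y → . C] }

Start with: [Y → . C]
  [Y → . C] has the dot before C: add [C → . C X], [C → . +]
No further items can be added.

CLOSURE = { [C → . +], [C → . C X], [Y → . C] }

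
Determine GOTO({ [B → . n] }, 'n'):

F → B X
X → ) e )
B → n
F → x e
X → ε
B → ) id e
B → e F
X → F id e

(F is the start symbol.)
GOTO(I, 'n') = CLOSURE({ [A → αX.β] : [A → α.Xβ] ∈ I, X = 'n' })

Items with dot before 'n', with the dot advanced:
  [B → . n] → [B → n .]
Closure adds nothing (no advanced item has the dot before a non-terminal).

GOTO = { [B → n .] }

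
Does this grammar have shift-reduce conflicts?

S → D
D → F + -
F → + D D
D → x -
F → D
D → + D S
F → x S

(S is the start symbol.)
Yes — I10: [F → D .] vs [D → . + D S]

A shift-reduce conflict occurs when an LR(0) state has both:
  - a complete (reduce) item [A → α .] (dot at the end), and
  - a shift item [B → β . c γ] (dot before a terminal).

Augment with S' → S and build the canonical LR(0) collection (I0 = CLOSURE({[S' → . S]}), then GOTO on every symbol after a dot until no new states appear). It has 13 states:
  I0: { [D → . + D S], [D → . F + -], [D → . x -], [F → . + D D], [F → . D], [F → . x S], [S → . D], [S' → . S] }  — shift
  I1: { [D → + . D S], [D → . + D S], [D → . F + -], [D → . x -], [F → + . D D], [F → . + D D], [F → . D], [F → . x S] }  — shift
  I2: { [F → D .], [S → D .] }  — 2 reduces
  I3: { [D → F . + -] }  — shift
  I4: { [S' → S .] }  — accept
  I5: { [D → . + D S], [D → . F + -], [D → . x -], [D → x . -], [F → . + D D], [F → . D], [F → . x S], [F → x . S], [S → . D] }  — shift
  I6: { [D → x - .] }  — reduce
  I7: { [F → x S .] }  — reduce
  I8: { [D → F + . -] }  — shift
  I9: { [D → F + - .] }  — reduce
  I10: { [D → + D . S], [D → . + D S], [D → . F + -], [D → . x -], [F → + D . D], [F → . + D D], [F → . D], [F → . x S], [F → D .], [S → . D] }  — shift, reduce
  I11: { [F → + D D .], [F → D .], [S → D .] }  — 3 reduces
  I12: { [D → + D S .] }  — reduce

I10 contains reduce item [F → D .] and shift items [D → . + D S], [D → . x -], [F → . + D D], [F → . x S] — shift-reduce conflict.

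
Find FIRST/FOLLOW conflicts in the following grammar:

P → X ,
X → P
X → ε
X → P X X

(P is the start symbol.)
Yes. X → P with FOLLOW(X) on { ',' }; X → P X X with FOLLOW(X) on { ',' }

A FIRST/FOLLOW conflict occurs when a non-terminal N has a nullable alternative N → β (β ⇒* ε) and another alternative N → α with FIRST(α) ∩ FOLLOW(N) ≠ ∅: on such a lookahead the parser cannot decide between expanding α and letting N vanish via β.

Nullable non-terminals: X.
FIRST sets used below: FIRST(P) = { ',' }

X: nullable alternative(s) X → ε; FOLLOW(X) = { ',' }
  X → P: FIRST \ {ε} = { ',' } — overlaps FOLLOW(X) on { ',' }: CONFLICT
  X → ε: FIRST \ {ε} = { } — this is the only nullable alternative, skip
  X → P X X: FIRST \ {ε} = { ',' } — overlaps FOLLOW(X) on { ',' }: CONFLICT

P has no nullable alternative, so no FIRST/FOLLOW check is needed there.

So the grammar has 2 FIRST/FOLLOW conflicts (marked CONFLICT above).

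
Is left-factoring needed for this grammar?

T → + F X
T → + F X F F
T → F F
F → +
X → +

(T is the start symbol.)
Yes, T has productions with common prefix '+ F X'

Left-factoring is needed when two productions for the same non-terminal
share a common prefix on the right-hand side.

Productions for T:
  T → + F X
  T → + F X F F
  T → F F

Found common prefix '+ F X' in productions for T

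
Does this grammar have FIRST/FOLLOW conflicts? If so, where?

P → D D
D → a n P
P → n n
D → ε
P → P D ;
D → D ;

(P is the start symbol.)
A FIRST/FOLLOW conflict occurs when a non-terminal N has a nullable alternative N → β (β ⇒* ε) and another alternative N → α with FIRST(α) ∩ FOLLOW(N) ≠ ∅: on such a lookahead the parser cannot decide between expanding α and letting N vanish via β.

Nullable non-terminals: D, P.
FIRST sets used below: FIRST(D) = { ';', 'a', ε }, FIRST(P) = { ';', 'a', 'n', ε }

D: nullable alternative(s) D → ε; FOLLOW(D) = { $, ';', 'a' }
  D → a n P: FIRST \ {ε} = { 'a' } — overlaps FOLLOW(D) on { 'a' }: CONFLICT
  D → ε: FIRST \ {ε} = { } — this is the only nullable alternative, skip
  D → D ;: FIRST \ {ε} = { ';', 'a' } — overlaps FOLLOW(D) on { ';', 'a' }: CONFLICT

P: nullable alternative(s) P → D D; FOLLOW(P) = { $, ';', 'a' }
  P → D D: FIRST \ {ε} = { ';', 'a' } — this is the only nullable alternative, skip
  P → n n: FIRST \ {ε} = { 'n' } — disjoint from FOLLOW(P)
  P → P D ;: FIRST \ {ε} = { ';', 'a', 'n' } — overlaps FOLLOW(P) on { ';', 'a' }: CONFLICT

So the grammar has 3 FIRST/FOLLOW conflicts (marked CONFLICT above).

Answer: Yes. P → P D ';' with FOLLOW(P) on { ';', 'a' }; D → a n P with FOLLOW(D) on { 'a' }; D → D ';' with FOLLOW(D) on { ';', 'a' }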